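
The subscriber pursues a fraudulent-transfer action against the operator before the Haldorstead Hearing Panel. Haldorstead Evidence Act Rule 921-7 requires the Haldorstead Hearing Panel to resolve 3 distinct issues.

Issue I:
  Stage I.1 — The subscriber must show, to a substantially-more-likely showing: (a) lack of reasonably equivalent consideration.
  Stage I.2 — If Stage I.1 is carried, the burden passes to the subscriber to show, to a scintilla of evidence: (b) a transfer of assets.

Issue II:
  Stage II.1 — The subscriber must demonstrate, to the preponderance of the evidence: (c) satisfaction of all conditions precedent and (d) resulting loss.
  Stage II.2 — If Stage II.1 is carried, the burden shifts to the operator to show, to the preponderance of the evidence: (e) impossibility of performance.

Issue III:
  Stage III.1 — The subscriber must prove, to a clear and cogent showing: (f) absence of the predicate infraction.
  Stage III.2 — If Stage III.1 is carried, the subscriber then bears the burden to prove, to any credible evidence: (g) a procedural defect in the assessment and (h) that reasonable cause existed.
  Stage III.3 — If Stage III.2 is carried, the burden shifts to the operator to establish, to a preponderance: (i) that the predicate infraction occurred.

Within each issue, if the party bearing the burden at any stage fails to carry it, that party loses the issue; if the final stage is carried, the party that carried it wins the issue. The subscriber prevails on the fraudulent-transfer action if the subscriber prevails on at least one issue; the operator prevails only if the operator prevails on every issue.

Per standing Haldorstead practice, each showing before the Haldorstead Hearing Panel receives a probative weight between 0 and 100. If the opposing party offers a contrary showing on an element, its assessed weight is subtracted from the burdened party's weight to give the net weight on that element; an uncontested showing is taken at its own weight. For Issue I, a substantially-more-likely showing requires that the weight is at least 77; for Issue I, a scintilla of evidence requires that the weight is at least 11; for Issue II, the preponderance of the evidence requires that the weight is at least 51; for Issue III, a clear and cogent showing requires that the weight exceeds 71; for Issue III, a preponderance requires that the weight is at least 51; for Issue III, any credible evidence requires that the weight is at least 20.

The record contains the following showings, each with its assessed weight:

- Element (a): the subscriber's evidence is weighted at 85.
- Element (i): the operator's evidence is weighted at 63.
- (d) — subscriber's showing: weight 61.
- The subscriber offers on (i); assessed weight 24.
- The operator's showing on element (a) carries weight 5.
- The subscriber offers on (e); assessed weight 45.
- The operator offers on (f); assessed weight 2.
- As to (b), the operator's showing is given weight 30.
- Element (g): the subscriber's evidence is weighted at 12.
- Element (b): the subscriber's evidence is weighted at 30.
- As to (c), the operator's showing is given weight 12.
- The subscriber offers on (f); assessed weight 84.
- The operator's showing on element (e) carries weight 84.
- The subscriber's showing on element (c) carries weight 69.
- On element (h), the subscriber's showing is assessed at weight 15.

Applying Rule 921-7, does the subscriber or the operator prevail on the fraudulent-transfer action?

— Issue I —
Stage I.1 (subscriber, a substantially-more-likely showing, weight is at least 77): (a) net 85−5=80 ≥ 77 — meets.
  Stage I.1 carried; the burden remains with the subscriber.
Stage I.2 (subscriber, a scintilla of evidence, weight is at least 11): (b) net 30−30=0 < 11 — fails.
  The subscriber does not carry Stage I.2.
The operator prevails on this issue.
— Issue II —
Stage II.1 (subscriber, the preponderance of the evidence, weight is at least 51): (c) net 69−12=57 ≥ 51 — meets; (d) 61 ≥ 51 — meets.
  Stage II.1 is satisfied; the onus moves to the operator.
Stage II.2 (operator, the preponderance of the evidence, weight is at least 51): (e) net 84−45=39 < 51 — fails.
  Not every element is met, so the operator fails to carry Stage II.2.
So the subscriber prevails on this issue.
— Issue III —
Stage III.1 (subscriber, a clear and cogent showing, weight exceeds 71): (f) net 84−2=82 > 71 — meets.
  Stage III.1 is satisfied; the subscriber continues to bear the burden.
Stage III.2 (subscriber, any credible evidence, weight is at least 20): (g) 12 < 20 — fails; (h) 15 < 20 — fails.
  Not every element is met, so the subscriber fails to carry Stage III.2.
So the operator prevails on this issue.
Per-issue: Issue I → operator; Issue II → subscriber; Issue III → operator. The subscriber must prevail on at least one issue; overall, the subscriber prevails.

subscriber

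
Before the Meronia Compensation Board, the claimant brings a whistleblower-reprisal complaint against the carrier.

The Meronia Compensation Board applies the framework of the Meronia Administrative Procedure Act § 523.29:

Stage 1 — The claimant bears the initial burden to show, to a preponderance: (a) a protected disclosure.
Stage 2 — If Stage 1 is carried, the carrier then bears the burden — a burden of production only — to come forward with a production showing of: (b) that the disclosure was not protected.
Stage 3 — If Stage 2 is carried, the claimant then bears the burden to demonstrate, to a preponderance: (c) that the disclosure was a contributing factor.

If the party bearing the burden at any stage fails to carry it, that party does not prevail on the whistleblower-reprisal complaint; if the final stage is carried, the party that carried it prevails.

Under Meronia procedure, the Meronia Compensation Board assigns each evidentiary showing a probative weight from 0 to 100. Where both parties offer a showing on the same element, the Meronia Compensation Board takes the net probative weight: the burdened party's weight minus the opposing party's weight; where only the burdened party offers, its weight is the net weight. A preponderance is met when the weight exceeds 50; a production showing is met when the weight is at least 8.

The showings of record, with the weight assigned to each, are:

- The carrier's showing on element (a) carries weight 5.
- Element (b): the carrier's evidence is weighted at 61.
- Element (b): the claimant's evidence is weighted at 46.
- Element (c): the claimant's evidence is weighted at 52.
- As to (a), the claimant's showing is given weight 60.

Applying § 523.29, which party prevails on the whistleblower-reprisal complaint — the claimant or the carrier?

claimant

Stage 1 (claimant, a preponderance, weight exceeds 50): (a) net 60−5=55 > 50 — meets.
  The claimant carries Stage 1; the carrier now bears the burden.
Stage 2 (carrier, a production showing, weight is at least 8): (b) net 61−46=15 ≥ 8 — meets.
  The carrier carries Stage 2; the claimant now bears the burden.
Stage 3 (claimant, a preponderance, weight exceeds 50): (c) 52 > 50 — meets.
  Stage 3 carried; the final stage is satisfied.
With every stage satisfied, the claimant prevails.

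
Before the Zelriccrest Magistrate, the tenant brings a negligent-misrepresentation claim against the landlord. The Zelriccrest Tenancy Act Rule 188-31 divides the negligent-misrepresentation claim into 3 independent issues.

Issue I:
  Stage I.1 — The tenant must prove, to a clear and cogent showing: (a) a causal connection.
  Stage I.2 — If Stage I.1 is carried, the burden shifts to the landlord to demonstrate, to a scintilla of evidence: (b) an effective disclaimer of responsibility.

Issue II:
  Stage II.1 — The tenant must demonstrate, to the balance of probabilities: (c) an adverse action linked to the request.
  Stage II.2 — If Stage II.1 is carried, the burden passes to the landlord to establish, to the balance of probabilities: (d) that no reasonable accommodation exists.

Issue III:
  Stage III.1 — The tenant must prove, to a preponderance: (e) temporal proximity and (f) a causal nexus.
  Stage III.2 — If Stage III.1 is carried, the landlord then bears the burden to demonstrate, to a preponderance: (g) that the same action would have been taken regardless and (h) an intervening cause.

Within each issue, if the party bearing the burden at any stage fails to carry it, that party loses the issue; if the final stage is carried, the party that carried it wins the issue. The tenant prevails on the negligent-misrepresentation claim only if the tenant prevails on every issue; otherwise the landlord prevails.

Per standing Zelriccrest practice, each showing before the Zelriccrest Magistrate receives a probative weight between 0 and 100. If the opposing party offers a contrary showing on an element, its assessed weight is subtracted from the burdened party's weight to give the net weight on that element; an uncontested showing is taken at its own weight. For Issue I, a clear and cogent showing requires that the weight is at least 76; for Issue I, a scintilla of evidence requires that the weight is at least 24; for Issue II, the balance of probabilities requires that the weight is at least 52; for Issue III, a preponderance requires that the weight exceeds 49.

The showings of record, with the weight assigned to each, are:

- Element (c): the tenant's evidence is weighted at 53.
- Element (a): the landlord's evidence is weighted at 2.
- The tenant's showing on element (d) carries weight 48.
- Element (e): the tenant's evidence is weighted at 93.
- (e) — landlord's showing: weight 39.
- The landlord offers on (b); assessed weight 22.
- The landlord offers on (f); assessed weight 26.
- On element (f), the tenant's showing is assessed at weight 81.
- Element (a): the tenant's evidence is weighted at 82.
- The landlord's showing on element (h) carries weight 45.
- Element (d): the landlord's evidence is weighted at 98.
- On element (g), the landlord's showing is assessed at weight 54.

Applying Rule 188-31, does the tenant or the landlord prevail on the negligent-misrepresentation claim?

tenant

— Issue I —
Stage I.1 (tenant, a clear and cogent showing, weight is at least 76): (a) net 82−2=80 ≥ 76 — meets.
  Stage I.1 carried; the burden shifts to the landlord.
Stage I.2 (landlord, a scintilla of evidence, weight is at least 24): (b) 22 < 24 — fails.
  The landlord does not carry Stage I.2.
The tenant prevails on this issue.
— Issue II —
Stage II.1 (tenant, the balance of probabilities, weight is at least 52): (c) 53 ≥ 52 — meets.
  All elements met. The burden passes to the landlord.
Stage II.2 (landlord, the balance of probabilities, weight is at least 52): (d) net 98−48=50 < 52 — fails.
  Stage II.2 not carried; the landlord fails its burden.
So the tenant prevails on this issue.
— Issue III —
Stage III.1 — burden on tenant; standard: a preponderance (weight exceeds 49).
    (e): 93 − 39 = 54 > 49 [met]
    (f): 81 − 26 = 55 > 49 [met]
  All elements met. The burden passes to the landlord.
Stage III.2 — burden on landlord; standard: a preponderance (weight exceeds 49).
    (g): 54 > 49 [met]
    (h): 45 ≤ 49 [not met]
  The landlord does not carry Stage III.2.
The tenant prevails on this issue.
Per-issue: Issue I → tenant; Issue II → tenant; Issue III → tenant. The tenant must prevail on every issue; overall, the tenant prevails.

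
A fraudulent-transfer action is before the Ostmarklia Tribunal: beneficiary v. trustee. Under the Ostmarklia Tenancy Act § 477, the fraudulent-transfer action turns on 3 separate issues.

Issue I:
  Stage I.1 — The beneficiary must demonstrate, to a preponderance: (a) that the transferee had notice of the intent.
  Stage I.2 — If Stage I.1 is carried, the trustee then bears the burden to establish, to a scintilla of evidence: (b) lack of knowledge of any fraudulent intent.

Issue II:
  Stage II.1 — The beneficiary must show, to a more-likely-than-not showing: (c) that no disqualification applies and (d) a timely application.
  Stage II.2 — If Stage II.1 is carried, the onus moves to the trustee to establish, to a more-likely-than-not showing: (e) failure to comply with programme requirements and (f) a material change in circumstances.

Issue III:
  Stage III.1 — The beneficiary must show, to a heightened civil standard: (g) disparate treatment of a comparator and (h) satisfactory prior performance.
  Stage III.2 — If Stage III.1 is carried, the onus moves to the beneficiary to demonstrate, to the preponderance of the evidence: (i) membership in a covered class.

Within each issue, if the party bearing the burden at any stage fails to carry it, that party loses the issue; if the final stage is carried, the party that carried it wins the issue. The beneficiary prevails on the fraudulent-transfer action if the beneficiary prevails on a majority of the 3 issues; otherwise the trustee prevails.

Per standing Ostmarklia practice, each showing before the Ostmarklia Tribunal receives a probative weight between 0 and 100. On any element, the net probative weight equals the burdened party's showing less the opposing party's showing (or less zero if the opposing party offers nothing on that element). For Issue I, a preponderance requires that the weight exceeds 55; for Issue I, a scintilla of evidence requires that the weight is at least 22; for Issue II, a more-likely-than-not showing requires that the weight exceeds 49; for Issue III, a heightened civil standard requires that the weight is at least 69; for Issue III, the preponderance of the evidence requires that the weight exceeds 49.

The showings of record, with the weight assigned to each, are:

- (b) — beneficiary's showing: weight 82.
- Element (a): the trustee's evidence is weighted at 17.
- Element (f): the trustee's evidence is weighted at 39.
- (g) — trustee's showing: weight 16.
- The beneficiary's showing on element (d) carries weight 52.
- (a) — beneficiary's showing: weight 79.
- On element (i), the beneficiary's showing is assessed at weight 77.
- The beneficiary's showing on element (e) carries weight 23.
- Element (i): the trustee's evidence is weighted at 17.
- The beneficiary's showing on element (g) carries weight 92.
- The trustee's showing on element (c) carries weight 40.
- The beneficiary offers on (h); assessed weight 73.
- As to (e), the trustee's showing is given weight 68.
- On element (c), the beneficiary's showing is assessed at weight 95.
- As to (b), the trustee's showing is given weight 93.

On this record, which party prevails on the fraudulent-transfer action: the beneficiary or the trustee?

— Issue I —
At Stage I.1 the beneficiary must meet a preponderance (weight exceeds 55): on (a) the weight is 79 less the opposing 17 gives net 62, which does exceed 55, so (a) meets the standard.
  The beneficiary carries Stage I.1; the trustee now bears the burden.
At Stage I.2 the trustee must meet a scintilla of evidence (weight is at least 22): on (b) the weight is 93 less the opposing 82 gives net 11, which does not reach 22, so (b) does not meet the standard.
  Stage I.2 not carried; the trustee fails its burden.
So the beneficiary prevails on this issue.
— Issue II —
At Stage II.1 the beneficiary must meet a more-likely-than-not showing (weight exceeds 49): on (c) the weight is 95 less the opposing 40 gives net 55, which does exceed 49, so (c) meets the standard; on (d) the weight is 52, which does exceed 49, so (d) meets the standard.
  Stage II.1 carried; the burden shifts to the trustee.
At Stage II.2 the trustee must meet a more-likely-than-not showing (weight exceeds 49): on (e) the weight is 68 less the opposing 23 gives net 45, ≤ 49, so (e) does not meet the standard; on (f) the weight is 39, ≤ 49, so (f) does not meet the standard.
  The trustee does not carry Stage II.2.
The analysis ends at Stage II.2; the beneficiary prevails on this issue.
— Issue III —
Stage III.1 — burden on beneficiary; standard: a heightened civil standard (weight is at least 69).
    (g): 92 − 16 = 76 ≥ 69 [met]
    (h): 73 ≥ 69 [met]
  Stage III.1 is satisfied; the beneficiary continues to bear the burden.
Stage III.2 — burden on beneficiary; standard: the preponderance of the evidence (weight exceeds 49).
    (i): 77 − 17 = 60 > 49 [met]
  All elements met at the final stage.
All stages carried — the beneficiary prevails on this issue.
Per-issue: Issue I → beneficiary; Issue II → beneficiary; Issue III → beneficiary. The beneficiary must prevail on a majority of issues; overall, the beneficiary prevails.

beneficiary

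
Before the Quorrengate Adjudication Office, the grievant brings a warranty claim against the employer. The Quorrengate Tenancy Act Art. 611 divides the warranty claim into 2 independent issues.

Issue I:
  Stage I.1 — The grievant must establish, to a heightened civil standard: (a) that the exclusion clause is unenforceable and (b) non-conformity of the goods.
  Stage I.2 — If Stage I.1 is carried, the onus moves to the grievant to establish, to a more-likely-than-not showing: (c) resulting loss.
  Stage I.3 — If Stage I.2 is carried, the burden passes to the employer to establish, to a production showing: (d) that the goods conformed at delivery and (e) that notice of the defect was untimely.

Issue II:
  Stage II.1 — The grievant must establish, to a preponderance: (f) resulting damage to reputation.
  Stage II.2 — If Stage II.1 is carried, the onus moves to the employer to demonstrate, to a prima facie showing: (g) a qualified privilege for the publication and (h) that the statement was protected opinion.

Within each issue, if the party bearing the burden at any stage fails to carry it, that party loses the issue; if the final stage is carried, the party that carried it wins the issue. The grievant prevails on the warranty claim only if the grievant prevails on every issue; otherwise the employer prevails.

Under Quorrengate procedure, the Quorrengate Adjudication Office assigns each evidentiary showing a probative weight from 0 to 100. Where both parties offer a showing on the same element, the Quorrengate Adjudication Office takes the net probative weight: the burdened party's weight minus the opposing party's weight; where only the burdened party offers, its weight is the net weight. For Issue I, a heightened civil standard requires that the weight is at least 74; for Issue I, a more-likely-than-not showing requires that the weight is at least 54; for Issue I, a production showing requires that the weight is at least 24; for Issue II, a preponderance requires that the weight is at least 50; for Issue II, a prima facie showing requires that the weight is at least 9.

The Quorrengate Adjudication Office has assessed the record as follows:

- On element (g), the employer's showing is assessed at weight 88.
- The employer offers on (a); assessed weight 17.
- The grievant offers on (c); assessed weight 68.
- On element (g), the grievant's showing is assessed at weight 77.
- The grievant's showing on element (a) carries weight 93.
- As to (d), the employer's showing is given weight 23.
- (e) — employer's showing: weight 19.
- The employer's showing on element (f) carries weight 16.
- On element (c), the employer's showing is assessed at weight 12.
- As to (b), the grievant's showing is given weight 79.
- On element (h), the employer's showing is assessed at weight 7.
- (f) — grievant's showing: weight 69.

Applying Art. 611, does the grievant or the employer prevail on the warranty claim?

grievant

— Issue I —
Stage I.1 — burden on grievant; standard: a heightened civil standard (weight is at least 74).
    (a): 93 − 17 = 76 ≥ 74 [met]
    (b): 79 ≥ 74 [met]
  Stage I.1 is satisfied; the grievant continues to bear the burden.
Stage I.2 — burden on grievant; standard: a more-likely-than-not showing (weight is at least 54).
    (c): 68 − 12 = 56 ≥ 54 [met]
  Stage I.2 is satisfied; the onus moves to the employer.
Stage I.3 — burden on employer; standard: a production showing (weight is at least 24).
    (d): 23 < 24 [not met]
    (e): 19 < 24 [not met]
  Stage I.3 not carried; the employer fails its burden.
So the grievant prevails on this issue.
— Issue II —
At Stage II.1 the grievant must meet a preponderance (weight is at least 50): on (f) the weight is 69 less the opposing 16 gives net 53, ≥ 50, so (f) meets the standard.
  Stage II.1 carried; the burden shifts to the employer.
At Stage II.2 the employer must meet a prima facie showing (weight is at least 9): on (g) the weight is 88 less the opposing 77 gives net 11, ≥ 9, so (g) meets the standard; on (h) the weight is 7, < 9, so (h) does not meet the standard.
  The employer does not carry Stage II.2.
The grievant prevails on this issue.
Per-issue: Issue I → grievant; Issue II → grievant. The grievant must prevail on every issue; overall, the grievant prevails.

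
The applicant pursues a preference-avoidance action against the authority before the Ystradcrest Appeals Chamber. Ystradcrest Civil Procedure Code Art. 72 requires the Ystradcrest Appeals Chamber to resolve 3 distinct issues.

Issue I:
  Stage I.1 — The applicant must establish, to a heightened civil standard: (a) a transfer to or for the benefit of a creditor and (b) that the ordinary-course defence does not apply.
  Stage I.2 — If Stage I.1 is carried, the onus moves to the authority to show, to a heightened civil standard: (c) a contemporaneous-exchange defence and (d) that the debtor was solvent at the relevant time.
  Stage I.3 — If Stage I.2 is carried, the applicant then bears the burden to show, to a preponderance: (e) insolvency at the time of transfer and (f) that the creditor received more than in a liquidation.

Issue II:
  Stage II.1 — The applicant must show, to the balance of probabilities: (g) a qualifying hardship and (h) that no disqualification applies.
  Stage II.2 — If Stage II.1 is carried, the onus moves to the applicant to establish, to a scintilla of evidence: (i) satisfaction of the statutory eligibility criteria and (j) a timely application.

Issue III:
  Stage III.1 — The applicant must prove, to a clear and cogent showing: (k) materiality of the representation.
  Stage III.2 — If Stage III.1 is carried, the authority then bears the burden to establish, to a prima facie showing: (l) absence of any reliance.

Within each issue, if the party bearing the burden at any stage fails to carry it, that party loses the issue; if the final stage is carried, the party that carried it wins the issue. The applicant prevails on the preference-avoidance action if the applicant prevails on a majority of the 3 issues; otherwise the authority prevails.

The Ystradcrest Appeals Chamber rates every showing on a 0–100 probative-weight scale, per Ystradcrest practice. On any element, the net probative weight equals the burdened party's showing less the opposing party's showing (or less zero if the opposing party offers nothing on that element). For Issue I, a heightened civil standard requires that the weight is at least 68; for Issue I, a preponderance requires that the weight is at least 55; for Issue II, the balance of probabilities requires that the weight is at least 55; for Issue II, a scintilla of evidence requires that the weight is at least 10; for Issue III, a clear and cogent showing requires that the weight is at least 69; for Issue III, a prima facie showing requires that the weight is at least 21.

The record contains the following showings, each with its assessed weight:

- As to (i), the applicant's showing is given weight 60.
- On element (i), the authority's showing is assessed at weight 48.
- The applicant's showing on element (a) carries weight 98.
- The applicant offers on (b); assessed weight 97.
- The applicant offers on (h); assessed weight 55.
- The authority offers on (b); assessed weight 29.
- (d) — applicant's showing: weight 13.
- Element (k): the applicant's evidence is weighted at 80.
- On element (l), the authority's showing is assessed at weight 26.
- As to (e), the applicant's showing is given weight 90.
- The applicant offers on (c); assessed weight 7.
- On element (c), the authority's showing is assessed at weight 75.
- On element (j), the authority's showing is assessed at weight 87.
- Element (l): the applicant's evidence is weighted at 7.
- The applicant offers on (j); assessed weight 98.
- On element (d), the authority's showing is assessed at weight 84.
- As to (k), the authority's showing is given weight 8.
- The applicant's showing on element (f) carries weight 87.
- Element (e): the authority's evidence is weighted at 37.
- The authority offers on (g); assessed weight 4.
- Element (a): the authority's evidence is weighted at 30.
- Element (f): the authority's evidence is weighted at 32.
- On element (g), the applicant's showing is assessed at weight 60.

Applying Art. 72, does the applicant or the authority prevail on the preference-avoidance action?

applicant

— Issue I —
At Stage I.1 the applicant must meet a heightened civil standard (weight is at least 68): on (a) the weight is 98 less the opposing 30 gives net 68, which does reach 68, so (a) meets the standard; on (b) the weight is 97 less the opposing 29 gives net 68, which does reach 68, so (b) meets the standard.
  Stage I.1 is satisfied; the onus moves to the authority.
At Stage I.2 the authority must meet a heightened civil standard (weight is at least 68): on (c) the weight is 75 less the opposing 7 gives net 68, which does reach 68, so (c) meets the standard; on (d) the weight is 84 less the opposing 13 gives net 71, ≥ 68, so (d) meets the standard.
  The authority carries Stage I.2; the applicant now bears the burden.
At Stage I.3 the applicant must meet a preponderance (weight is at least 55): on (e) the weight is 90 less the opposing 37 gives net 53, < 55, so (e) does not meet the standard; on (f) the weight is 87 less the opposing 32 gives net 55, ≥ 55, so (f) meets the standard.
  The applicant does not carry Stage I.3.
The authority prevails on this issue.
— Issue II —
Stage II.1 — burden on applicant; standard: the balance of probabilities (weight is at least 55).
    (g): 60 − 4 = 56 ≥ 55 [met]
    (h): 55 ≥ 55 [met]
  Stage II.1 is satisfied; the applicant continues to bear the burden.
Stage II.2 — burden on applicant; standard: a scintilla of evidence (weight is at least 10).
    (i): 60 − 48 = 12 ≥ 10 [met]
    (j): 98 − 87 = 11 ≥ 10 [met]
  Stage II.2 carried; the final stage is satisfied.
With every stage satisfied, the applicant prevails on this issue.
— Issue III —
Stage III.1 — burden on applicant; standard: a clear and cogent showing (weight is at least 69).
    (k): 80 − 8 = 72 ≥ 69 [met]
  The applicant carries Stage III.1; the authority now bears the burden.
Stage III.2 — burden on authority; standard: a prima facie showing (weight is at least 21).
    (l): 26 − 7 = 19 < 21 [not met]
  The authority does not carry Stage III.2.
The analysis ends at Stage III.2; the applicant prevails on this issue.
Per-issue: Issue I → authority; Issue II → applicant; Issue III → applicant. The applicant must prevail on a majority of issues; overall, the applicant prevails.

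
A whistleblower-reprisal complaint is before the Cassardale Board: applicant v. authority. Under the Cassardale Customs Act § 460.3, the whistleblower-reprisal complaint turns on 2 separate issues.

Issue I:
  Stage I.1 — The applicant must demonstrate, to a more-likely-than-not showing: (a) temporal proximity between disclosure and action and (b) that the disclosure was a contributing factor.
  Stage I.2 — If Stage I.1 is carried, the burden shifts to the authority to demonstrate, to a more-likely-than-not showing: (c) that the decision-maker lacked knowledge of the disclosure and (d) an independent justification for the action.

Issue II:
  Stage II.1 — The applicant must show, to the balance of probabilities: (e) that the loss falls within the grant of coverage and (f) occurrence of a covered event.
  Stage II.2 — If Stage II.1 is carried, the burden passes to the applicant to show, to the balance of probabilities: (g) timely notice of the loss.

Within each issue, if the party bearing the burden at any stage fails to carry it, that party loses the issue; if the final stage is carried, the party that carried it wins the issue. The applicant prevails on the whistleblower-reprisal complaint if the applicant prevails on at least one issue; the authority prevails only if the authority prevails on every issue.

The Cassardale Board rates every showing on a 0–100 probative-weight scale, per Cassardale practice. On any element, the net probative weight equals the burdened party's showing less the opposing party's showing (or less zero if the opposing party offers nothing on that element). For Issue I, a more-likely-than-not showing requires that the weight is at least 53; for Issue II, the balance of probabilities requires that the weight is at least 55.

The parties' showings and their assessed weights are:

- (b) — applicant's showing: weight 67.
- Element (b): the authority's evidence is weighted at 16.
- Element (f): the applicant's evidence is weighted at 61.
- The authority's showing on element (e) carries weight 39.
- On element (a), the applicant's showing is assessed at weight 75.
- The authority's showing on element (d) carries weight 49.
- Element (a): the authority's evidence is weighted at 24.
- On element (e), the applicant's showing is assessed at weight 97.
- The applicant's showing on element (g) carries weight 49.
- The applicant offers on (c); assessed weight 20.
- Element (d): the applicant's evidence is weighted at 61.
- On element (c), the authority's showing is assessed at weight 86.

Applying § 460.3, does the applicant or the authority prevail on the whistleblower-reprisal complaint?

— Issue I —
Stage I.1 — burden on applicant; standard: a more-likely-than-not showing (weight is at least 53).
    (a): 75 − 24 = 51 < 53 [not met]
    (b): 67 − 16 = 51 < 53 [not met]
  Stage I.1 not carried; the applicant fails its burden.
The authority prevails on this issue.
— Issue II —
At Stage II.1 the applicant must meet the balance of probabilities (weight is at least 55): on (e) the weight is 97 less the opposing 39 gives net 58, ≥ 55, so (e) meets the standard; on (f) the weight is 61, which does reach 55, so (f) meets the standard.
  All elements met. The applicant retains the burden for Stage II.2.
At Stage II.2 the applicant must meet the balance of probabilities (weight is at least 55): on (g) the weight is 49, which does not reach 55, so (g) does not meet the standard.
  Not every element is met, so the applicant fails to carry Stage II.2.
The analysis ends at Stage II.2; the authority prevails on this issue.
Per-issue: Issue I → authority; Issue II → authority. The applicant must prevail on at least one issue; overall, the authority prevails.

authority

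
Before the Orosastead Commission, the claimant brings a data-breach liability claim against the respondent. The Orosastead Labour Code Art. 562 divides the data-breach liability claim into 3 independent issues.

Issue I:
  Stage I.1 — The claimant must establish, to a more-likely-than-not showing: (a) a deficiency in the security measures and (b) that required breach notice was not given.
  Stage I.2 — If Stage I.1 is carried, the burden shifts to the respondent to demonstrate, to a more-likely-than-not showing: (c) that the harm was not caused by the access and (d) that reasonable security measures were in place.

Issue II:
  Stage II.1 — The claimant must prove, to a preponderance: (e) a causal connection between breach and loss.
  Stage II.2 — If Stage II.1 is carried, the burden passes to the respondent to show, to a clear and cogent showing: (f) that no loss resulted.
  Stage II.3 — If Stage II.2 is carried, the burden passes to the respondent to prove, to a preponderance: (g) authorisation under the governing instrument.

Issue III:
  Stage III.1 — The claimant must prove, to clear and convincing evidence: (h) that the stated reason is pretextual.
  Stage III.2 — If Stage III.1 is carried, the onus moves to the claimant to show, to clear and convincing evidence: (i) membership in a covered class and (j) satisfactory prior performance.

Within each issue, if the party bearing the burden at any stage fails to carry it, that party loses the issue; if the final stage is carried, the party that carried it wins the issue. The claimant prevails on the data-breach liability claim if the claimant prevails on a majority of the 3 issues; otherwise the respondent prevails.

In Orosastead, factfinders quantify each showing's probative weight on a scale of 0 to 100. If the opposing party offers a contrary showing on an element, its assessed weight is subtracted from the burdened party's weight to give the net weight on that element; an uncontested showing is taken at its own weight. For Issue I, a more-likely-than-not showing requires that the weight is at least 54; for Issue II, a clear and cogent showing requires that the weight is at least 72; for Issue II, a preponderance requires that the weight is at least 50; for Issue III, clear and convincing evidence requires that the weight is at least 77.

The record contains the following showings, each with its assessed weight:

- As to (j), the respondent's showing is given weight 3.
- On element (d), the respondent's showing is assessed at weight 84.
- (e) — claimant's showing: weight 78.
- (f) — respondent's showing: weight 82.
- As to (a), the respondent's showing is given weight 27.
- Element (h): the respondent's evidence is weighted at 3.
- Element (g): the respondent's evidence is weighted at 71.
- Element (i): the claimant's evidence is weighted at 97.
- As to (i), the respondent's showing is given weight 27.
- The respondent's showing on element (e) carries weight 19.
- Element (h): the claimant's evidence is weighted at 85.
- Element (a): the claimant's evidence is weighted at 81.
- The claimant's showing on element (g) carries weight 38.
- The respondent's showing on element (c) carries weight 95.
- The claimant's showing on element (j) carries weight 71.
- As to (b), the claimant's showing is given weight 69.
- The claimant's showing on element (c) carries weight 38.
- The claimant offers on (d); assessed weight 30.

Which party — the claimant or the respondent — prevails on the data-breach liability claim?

respondent

— Issue I —
At Stage I.1 the claimant must meet a more-likely-than-not showing (weight is at least 54): on (a) the weight is 81 less the opposing 27 gives net 54, ≥ 54, so (a) meets the standard; on (b) the weight is 69, which does reach 54, so (b) meets the standard.
  Stage I.1 carried; the burden shifts to the respondent.
At Stage I.2 the respondent must meet a more-likely-than-not showing (weight is at least 54): on (c) the weight is 95 less the opposing 38 gives net 57, ≥ 54, so (c) meets the standard; on (d) the weight is 84 less the opposing 30 gives net 54, which does reach 54, so (d) meets the standard.
  Stage I.2 carried; the final stage is satisfied.
With every stage satisfied, the respondent prevails on this issue.
— Issue II —
At Stage II.1 the claimant must meet a preponderance (weight is at least 50): on (e) the weight is 78 less the opposing 19 gives net 59, which does reach 50, so (e) meets the standard.
  The claimant carries Stage II.1; the respondent now bears the burden.
At Stage II.2 the respondent must meet a clear and cogent showing (weight is at least 72): on (f) the weight is 82, which does reach 72, so (f) meets the standard.
  All elements met. The respondent retains the burden for Stage II.3.
At Stage II.3 the respondent must meet a preponderance (weight is at least 50): on (g) the weight is 71 less the opposing 38 gives net 33, < 50, so (g) does not meet the standard.
  Stage II.3 not carried; the respondent fails its burden.
So the claimant prevails on this issue.
— Issue III —
At Stage III.1 the claimant must meet clear and convincing evidence (weight is at least 77): on (h) the weight is 85 less the opposing 3 gives net 82, which does reach 77, so (h) meets the standard.
  Stage III.1 carried; the burden remains with the claimant.
At Stage III.2 the claimant must meet clear and convincing evidence (weight is at least 77): on (i) the weight is 97 less the opposing 27 gives net 70, which does not reach 77, so (i) does not meet the standard; on (j) the weight is 71 less the opposing 3 gives net 68, < 77, so (j) does not meet the standard.
  Stage III.2 not carried; the claimant fails its burden.
The analysis ends at Stage III.2; the respondent prevails on this issue.
Per-issue: Issue I → respondent; Issue II → claimant; Issue III → respondent. The claimant must prevail on a majority of issues; overall, the respondent prevails.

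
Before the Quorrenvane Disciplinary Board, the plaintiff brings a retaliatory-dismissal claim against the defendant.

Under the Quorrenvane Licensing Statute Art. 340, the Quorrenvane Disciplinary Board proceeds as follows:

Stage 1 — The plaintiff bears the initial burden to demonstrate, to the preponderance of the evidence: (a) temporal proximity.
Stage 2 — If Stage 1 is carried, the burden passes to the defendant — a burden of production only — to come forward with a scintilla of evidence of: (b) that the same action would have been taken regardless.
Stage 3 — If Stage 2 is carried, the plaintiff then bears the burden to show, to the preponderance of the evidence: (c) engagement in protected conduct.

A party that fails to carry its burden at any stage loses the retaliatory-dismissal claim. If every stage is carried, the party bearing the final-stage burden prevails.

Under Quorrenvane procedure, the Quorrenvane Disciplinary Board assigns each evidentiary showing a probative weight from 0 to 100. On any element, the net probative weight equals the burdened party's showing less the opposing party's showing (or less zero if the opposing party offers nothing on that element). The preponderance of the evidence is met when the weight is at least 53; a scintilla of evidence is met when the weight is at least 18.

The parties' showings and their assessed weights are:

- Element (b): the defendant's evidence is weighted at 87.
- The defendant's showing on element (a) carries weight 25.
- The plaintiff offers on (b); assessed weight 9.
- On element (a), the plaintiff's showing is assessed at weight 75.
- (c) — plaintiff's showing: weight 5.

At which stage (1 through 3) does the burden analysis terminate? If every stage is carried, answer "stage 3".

stage 1

At Stage 1 the plaintiff must meet the preponderance of the evidence (weight is at least 53): on (a) the weight is 75 less the opposing 25 gives net 50, which does not reach 53, so (a) does not meet the standard.
  Not every element is met, so the plaintiff fails to carry Stage 1.
The analysis ends at Stage 1; the defendant prevails.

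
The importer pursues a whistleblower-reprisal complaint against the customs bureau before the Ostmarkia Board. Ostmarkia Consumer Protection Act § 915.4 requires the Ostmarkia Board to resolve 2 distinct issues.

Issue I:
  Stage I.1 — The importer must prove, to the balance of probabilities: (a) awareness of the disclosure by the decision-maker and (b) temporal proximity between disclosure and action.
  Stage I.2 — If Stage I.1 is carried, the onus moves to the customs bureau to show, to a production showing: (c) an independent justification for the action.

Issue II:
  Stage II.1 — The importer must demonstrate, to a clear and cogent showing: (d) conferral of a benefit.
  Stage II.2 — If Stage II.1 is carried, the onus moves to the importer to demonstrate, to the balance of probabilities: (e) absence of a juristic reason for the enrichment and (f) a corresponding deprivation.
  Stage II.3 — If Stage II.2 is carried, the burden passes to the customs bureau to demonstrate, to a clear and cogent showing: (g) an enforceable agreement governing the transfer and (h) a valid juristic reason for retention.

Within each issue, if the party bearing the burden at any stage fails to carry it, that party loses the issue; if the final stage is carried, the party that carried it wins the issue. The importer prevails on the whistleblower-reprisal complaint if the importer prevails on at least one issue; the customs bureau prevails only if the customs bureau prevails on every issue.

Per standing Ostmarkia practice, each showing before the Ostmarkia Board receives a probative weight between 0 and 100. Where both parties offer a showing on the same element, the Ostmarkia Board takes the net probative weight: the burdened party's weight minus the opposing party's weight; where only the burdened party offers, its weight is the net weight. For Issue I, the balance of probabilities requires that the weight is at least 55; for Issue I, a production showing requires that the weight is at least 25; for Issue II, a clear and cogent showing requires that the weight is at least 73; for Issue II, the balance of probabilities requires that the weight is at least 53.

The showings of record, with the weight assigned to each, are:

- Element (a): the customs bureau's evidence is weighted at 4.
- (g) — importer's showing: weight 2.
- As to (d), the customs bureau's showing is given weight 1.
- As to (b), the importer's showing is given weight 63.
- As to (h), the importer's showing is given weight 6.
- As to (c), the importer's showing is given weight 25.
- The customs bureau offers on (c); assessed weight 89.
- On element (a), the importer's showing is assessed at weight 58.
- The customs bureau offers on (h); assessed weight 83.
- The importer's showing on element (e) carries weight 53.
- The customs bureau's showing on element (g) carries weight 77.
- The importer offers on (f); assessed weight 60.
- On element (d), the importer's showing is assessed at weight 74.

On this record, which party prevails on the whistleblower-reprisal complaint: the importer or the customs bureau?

customs bureau

— Issue I —
At Stage I.1 the importer must meet the balance of probabilities (weight is at least 55): on (a) the weight is 58 less the opposing 4 gives net 54, < 55, so (a) does not meet the standard; on (b) the weight is 63, which does reach 55, so (b) meets the standard.
  The importer does not carry Stage I.1.
The analysis ends at Stage I.1; the customs bureau prevails on this issue.
— Issue II —
Stage II.1 — burden on importer; standard: a clear and cogent showing (weight is at least 73).
    (d): 74 − 1 = 73 ≥ 73 [met]
  All elements met. The importer retains the burden for Stage II.2.
Stage II.2 — burden on importer; standard: the balance of probabilities (weight is at least 53).
    (e): 53 ≥ 53 [met]
    (f): 60 ≥ 53 [met]
  Stage II.2 is satisfied; the onus moves to the customs bureau.
Stage II.3 — burden on customs bureau; standard: a clear and cogent showing (weight is at least 73).
    (g): 77 − 2 = 75 ≥ 73 [met]
    (h): 83 − 6 = 77 ≥ 73 [met]
  All elements met at the final stage.
With every stage satisfied, the customs bureau prevails on this issue.
Per-issue: Issue I → customs bureau; Issue II → customs bureau. The importer must prevail on at least one issue; overall, the customs bureau prevails.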